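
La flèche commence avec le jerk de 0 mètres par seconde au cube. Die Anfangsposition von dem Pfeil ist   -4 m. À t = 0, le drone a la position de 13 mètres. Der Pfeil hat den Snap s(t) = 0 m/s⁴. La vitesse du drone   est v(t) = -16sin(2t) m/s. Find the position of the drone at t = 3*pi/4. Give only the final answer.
At t = 3*pi/4, x = 5.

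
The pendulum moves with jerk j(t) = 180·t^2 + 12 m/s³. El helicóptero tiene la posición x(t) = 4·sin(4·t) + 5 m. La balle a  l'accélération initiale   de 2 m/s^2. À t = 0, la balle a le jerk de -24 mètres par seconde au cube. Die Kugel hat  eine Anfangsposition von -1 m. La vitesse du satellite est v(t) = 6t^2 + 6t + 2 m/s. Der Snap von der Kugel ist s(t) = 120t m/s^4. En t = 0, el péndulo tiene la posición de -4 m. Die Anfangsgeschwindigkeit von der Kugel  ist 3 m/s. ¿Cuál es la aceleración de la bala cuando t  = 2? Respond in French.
Nous devons trouver la primitive de notre équation du snap s(t) = 120·t 2 fois. En intégrant le snap et en utilisant la condition initiale j(0) = -24, nous obtenons j(t) = 60·t^2 - 24. En intégrant le jerk et en utilisant la condition initiale a(0) = 2, nous obtenons a(t) = 20·t^3 - 24·t + 2. En utilisant a(t) = 20·t^3 - 24·t + 2 et en substituant t = 2, nous trouvons a = 114.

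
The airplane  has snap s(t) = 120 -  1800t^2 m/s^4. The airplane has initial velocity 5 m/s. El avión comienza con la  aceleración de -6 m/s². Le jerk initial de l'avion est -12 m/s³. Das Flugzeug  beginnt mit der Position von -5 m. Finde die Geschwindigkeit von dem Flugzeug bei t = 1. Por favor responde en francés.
Nous devons trouver l'intégrale de notre équation du snap s(t) = 120 - 1800·t^2 3 fois. L'intégrale du snap, avec j(0) = -12, donne le jerk: j(t) = -600·t^3 + 120·t - 12. La primitive du jerk, avec a(0) = -6, donne l'accélération: a(t) = -150·t^4 + 60·t^2 - 12·t - 6. La primitive de l'accélération, avec v(0) = 5, donne la vitesse: v(t) = -30·t^5 + 20·t^3 - 6·t^2 - 6·t + 5. De l'équation de la vitesse v(t) = -30·t^5 + 20·t^3 - 6·t^2 - 6·t + 5, nous substituons t = 1 pour obtenir v = -17.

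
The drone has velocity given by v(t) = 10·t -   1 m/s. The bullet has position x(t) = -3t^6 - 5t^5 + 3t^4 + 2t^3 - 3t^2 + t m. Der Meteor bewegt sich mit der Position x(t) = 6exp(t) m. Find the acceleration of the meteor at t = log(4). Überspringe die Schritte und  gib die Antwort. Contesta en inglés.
The answer is 24.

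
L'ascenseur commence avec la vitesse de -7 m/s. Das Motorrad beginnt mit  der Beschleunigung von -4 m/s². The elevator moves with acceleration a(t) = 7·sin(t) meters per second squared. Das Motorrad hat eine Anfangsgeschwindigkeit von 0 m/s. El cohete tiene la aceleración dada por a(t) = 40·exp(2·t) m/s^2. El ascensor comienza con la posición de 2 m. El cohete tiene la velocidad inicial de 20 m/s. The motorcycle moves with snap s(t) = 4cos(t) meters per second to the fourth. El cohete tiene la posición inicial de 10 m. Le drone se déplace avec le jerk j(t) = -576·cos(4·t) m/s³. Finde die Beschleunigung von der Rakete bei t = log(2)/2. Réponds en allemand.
Aus der Gleichung für die Beschleunigung a(t) = 40·exp(2·t), setzen wir t = log(2)/2 ein und erhalten a = 80.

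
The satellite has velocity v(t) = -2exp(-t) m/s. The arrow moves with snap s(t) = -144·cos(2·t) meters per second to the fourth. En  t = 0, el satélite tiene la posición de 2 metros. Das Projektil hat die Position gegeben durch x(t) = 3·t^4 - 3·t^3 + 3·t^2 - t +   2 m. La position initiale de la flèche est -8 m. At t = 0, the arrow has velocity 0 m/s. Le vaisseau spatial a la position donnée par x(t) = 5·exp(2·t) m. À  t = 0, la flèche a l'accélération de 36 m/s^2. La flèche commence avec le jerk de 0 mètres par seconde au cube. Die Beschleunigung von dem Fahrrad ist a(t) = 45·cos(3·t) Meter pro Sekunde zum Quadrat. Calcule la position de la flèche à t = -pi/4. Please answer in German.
Ausgehend von dem Snap s(t) = -144·cos(2·t), nehmen wir 4 Stammfunktionen. Die Stammfunktion von dem Snap ist der Ruck. Mit j(0) = 0 erhalten wir j(t) = -72·sin(2·t). Mit ∫j(t)dt und Anwendung von a(0) = 36, finden wir a(t) = 36·cos(2·t). Durch Integration von der Beschleunigung und Verwendung der Anfangsbedingung v(0) = 0, erhalten wir v(t) = 18·sin(2·t). Durch Integration von der Geschwindigkeit und Verwendung der Anfangsbedingung x(0) = -8, erhalten wir x(t) = 1 - 9·cos(2·t). Mit x(t) = 1 - 9·cos(2·t) und Einsetzen von t = -pi/4, finden wir x = 1.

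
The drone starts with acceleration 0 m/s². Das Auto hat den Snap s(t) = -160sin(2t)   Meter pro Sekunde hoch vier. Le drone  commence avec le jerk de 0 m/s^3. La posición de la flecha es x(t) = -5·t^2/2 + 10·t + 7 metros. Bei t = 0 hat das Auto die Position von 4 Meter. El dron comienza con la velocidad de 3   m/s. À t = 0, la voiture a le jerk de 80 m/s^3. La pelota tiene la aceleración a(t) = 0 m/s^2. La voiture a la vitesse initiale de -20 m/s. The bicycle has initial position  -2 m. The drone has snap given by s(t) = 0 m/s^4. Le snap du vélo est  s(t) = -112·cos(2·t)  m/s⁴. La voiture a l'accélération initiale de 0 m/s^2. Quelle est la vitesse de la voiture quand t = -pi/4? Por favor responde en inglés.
To solve this, we need to take 3 integrals of our snap equation s(t) = -160·sin(2·t). Taking ∫s(t)dt and applying j(0) = 80, we find j(t) = 80·cos(2·t). The antiderivative of jerk is acceleration. Using a(0) = 0, we get a(t) = 40·sin(2·t). Finding the antiderivative of a(t) and using v(0) = -20: v(t) = -20·cos(2·t). We have velocity v(t) = -20·cos(2·t). Substituting t = -pi/4: v(-pi/4) = 0.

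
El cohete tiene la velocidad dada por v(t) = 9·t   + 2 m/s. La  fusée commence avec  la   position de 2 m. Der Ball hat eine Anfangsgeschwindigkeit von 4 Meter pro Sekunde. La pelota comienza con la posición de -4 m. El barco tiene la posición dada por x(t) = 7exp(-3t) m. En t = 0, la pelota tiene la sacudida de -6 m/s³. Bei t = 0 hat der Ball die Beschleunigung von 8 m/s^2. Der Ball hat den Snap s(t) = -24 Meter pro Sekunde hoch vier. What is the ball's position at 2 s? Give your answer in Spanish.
Para resolver esto, necesitamos tomar 4 antiderivadas de nuestra ecuación del snap s(t) = -24. La antiderivada del snap es la sacudida. Usando j(0) = -6, obtenemos j(t) = -24·t - 6. La integral de la sacudida, con a(0) = 8, da la aceleración: a(t) = -12·t^2 - 6·t + 8. La antiderivada de la aceleración es la velocidad. Usando v(0) = 4, obtenemos v(t) = -4·t^3 - 3·t^2 + 8·t + 4. Integrando la velocidad y usando la condición inicial x(0) = -4, obtenemos x(t) = -t^4 - t^3 + 4·t^2 + 4·t - 4. Tenemos la posición x(t) = -t^4 - t^3 + 4·t^2 + 4·t - 4. Sustituyendo t = 2: x(2) = -4.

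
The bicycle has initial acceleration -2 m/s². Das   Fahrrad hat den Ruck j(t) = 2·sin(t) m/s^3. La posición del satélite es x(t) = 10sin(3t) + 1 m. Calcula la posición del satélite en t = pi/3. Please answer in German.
Mit x(t) = 10·sin(3·t) + 1 und Einsetzen von t = pi/3, finden wir x = 1.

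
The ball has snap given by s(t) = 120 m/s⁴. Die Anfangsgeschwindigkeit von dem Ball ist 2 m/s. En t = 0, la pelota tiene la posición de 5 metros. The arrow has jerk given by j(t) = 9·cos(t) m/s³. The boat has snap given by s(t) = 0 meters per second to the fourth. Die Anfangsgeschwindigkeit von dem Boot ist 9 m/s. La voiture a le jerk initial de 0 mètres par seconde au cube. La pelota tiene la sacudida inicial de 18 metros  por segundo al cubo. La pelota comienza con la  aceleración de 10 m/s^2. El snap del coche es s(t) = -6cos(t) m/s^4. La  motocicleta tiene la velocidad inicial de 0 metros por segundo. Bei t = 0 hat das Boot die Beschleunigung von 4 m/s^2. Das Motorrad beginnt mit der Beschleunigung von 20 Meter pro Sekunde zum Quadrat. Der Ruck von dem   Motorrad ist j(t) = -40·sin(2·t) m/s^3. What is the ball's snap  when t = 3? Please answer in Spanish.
De la ecuación del snap s(t) = 120, sustituimos t = 3 para obtener s = 120.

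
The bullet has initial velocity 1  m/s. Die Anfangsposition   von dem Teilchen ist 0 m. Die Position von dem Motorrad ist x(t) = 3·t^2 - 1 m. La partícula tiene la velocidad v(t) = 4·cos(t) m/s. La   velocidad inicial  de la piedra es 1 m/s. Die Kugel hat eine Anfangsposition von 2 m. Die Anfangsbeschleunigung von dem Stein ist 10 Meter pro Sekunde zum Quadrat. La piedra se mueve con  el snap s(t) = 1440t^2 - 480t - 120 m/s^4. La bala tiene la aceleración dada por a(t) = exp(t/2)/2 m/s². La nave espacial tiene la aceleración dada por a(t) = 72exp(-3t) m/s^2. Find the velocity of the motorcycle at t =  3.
To solve this, we need to take 1 derivative of our position equation x(t) = 3·t^2 - 1. Taking d/dt of x(t), we find v(t) = 6·t. Using v(t) = 6·t and substituting t = 3, we find v = 18.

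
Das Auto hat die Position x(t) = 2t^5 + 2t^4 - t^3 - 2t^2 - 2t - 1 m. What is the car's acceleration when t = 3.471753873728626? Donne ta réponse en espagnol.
Para resolver esto, necesitamos tomar 2 derivadas de nuestra ecuación de la posición x(t) = 2·t^5 + 2·t^4 - t^3 - 2·t^2 - 2·t - 1. Derivando la posición, obtenemos la velocidad: v(t) = 10·t^4 + 8·t^3 - 3·t^2 - 4·t - 2. Derivando la velocidad, obtenemos la aceleración: a(t) = 40·t^3 + 24·t^2 - 6·t - 4. Usando a(t) = 40·t^3 + 24·t^2 - 6·t - 4 y sustituyendo t = 3.471753873728626, encontramos a = 1938.25566306573.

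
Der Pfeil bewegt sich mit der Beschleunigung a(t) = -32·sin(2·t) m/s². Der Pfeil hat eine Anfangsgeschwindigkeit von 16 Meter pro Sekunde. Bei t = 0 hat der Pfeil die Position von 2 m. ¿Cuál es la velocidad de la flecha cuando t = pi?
Partiendo de la aceleración a(t) = -32·sin(2·t), tomamos 1 integral. Tomando ∫a(t)dt y aplicando v(0) = 16, encontramos v(t) = 16·cos(2·t). De la ecuación de la velocidad v(t) = 16·cos(2·t), sustituimos t = pi para obtener v = 16.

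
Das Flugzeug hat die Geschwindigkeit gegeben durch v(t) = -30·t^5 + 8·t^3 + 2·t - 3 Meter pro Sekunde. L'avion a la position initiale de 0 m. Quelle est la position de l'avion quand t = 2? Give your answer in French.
Nous devons intégrer notre équation de la vitesse v(t) = -30·t^5 + 8·t^3 + 2·t - 3 1 fois. L'intégrale de la vitesse, avec x(0) = 0, donne la position: x(t) = -5·t^6 + 2·t^4 + t^2 - 3·t. En utilisant x(t) = -5·t^6 + 2·t^4 + t^2 - 3·t et en substituant t = 2, nous trouvons x = -290.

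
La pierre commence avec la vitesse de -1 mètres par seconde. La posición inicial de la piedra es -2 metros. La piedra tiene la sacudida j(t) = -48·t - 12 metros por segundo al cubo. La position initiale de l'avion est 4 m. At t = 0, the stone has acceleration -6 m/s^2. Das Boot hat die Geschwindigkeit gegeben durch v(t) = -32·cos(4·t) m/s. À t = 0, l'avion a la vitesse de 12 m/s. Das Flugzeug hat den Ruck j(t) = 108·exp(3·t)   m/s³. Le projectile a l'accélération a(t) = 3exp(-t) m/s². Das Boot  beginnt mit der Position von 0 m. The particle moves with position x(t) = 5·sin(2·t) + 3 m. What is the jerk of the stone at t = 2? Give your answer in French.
Nous avons le jerk j(t) = -48·t - 12. En substituant t = 2: j(2) = -108.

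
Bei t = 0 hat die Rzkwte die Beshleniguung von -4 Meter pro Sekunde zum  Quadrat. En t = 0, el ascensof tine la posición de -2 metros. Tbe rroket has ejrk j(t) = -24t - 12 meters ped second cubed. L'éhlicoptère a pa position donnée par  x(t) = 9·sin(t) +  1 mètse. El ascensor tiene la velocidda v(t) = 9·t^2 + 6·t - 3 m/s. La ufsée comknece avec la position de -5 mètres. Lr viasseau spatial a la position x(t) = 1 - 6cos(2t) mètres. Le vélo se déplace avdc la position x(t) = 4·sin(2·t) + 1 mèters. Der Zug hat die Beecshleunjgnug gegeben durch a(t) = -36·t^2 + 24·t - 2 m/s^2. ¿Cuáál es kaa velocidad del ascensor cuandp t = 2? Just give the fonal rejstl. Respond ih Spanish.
v(2) = 45.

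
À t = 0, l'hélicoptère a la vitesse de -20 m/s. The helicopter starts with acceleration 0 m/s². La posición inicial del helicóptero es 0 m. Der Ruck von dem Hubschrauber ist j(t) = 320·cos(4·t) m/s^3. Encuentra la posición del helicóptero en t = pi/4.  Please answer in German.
Wir müssen unsere Gleichung für den Ruck j(t) = 320·cos(4·t) 3-mal integrieren. Die Stammfunktion von dem Ruck, mit a(0) = 0, ergibt die Beschleunigung: a(t) = 80·sin(4·t). Das Integral von der Beschleunigung ist die Geschwindigkeit. Mit v(0) = -20 erhalten wir v(t) = -20·cos(4·t). Durch Integration von der Geschwindigkeit und Verwendung der Anfangsbedingung x(0) = 0, erhalten wir x(t) = -5·sin(4·t). Mit x(t) = -5·sin(4·t) und Einsetzen von t = pi/4, finden wir x = 0.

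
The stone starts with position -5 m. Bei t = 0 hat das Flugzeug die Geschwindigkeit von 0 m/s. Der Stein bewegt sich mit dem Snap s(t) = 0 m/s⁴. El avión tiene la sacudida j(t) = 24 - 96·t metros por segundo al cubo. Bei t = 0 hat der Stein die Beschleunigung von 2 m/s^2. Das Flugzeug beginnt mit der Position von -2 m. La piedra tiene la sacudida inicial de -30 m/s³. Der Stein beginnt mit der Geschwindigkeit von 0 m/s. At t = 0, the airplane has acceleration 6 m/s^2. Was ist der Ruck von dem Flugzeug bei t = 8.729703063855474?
Wir haben den Ruck j(t) = 24 - 96·t. Durch Einsetzen von t = 8.729703063855474: j(8.729703063855474) = -814.051494130126.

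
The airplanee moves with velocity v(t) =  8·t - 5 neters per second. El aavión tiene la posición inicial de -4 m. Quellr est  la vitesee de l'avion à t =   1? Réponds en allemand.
Wir haben die Geschwindigkeit v(t) = 8·t - 5. Durch Einsetzen von t = 1: v(1) = 3.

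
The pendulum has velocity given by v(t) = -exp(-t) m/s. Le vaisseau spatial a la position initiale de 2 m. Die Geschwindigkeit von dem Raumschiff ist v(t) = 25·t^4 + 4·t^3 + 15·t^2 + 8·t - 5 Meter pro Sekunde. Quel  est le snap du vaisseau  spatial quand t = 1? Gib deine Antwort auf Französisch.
Nous devons dériver notre équation de la vitesse v(t) = 25·t^4 + 4·t^3 + 15·t^2 + 8·t - 5 3 fois. La dérivée de la vitesse donne l'accélération: a(t) = 100·t^3 + 12·t^2 + 30·t + 8. En dérivant l'accélération, nous obtenons le jerk: j(t) = 300·t^2 + 24·t + 30. En dérivant le jerk, nous obtenons le snap: s(t) = 600·t + 24. De l'équation du snap s(t) = 600·t + 24, nous substituons t = 1 pour obtenir s = 624.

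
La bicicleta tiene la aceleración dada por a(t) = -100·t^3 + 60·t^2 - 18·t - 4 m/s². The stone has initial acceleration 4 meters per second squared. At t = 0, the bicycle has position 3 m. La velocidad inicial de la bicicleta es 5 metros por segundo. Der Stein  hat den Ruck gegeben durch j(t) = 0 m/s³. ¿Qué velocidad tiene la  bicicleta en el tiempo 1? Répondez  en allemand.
Ausgehend von der Beschleunigung a(t) = -100·t^3 + 60·t^2 - 18·t - 4, nehmen wir 1 Stammfunktion. Die Stammfunktion von der Beschleunigung ist die Geschwindigkeit. Mit v(0) = 5 erhalten wir v(t) = -25·t^4 + 20·t^3 - 9·t^2 - 4·t + 5. Mit v(t) = -25·t^4 + 20·t^3 - 9·t^2 - 4·t + 5 und Einsetzen von t = 1, finden wir v = -13.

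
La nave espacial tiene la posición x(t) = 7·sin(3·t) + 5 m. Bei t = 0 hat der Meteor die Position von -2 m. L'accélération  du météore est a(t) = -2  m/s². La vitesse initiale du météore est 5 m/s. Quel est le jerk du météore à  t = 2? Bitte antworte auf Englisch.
We must differentiate our acceleration equation a(t) = -2 1 time. The derivative of acceleration gives jerk: j(t) = 0. Using j(t) = 0 and substituting t = 2, we find j = 0.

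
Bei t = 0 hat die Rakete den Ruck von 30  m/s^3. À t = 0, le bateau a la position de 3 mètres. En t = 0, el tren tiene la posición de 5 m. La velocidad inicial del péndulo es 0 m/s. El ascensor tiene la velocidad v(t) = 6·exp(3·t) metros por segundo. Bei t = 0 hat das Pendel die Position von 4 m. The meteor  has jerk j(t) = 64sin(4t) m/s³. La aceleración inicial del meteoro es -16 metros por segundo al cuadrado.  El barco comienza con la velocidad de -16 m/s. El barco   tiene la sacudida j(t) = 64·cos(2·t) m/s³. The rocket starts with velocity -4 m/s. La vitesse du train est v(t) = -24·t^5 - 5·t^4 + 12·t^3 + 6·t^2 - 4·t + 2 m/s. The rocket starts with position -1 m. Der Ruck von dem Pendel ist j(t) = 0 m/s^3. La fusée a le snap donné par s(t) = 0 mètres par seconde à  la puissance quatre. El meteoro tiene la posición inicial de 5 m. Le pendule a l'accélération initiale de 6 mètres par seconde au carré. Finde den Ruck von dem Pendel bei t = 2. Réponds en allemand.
Mit j(t) = 0 und Einsetzen von t = 2, finden wir j = 0.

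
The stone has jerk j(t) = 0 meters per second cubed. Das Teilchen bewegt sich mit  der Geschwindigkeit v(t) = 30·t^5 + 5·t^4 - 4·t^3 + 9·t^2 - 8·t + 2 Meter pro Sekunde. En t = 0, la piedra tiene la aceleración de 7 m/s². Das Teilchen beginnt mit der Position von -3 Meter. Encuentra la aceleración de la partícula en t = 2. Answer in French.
Nous devons dériver notre équation de la vitesse v(t) = 30·t^5 + 5·t^4 - 4·t^3 + 9·t^2 - 8·t + 2 1 fois. La dérivée de la vitesse donne l'accélération: a(t) = 150·t^4 + 20·t^3 - 12·t^2 + 18·t - 8. En utilisant a(t) = 150·t^4 + 20·t^3 - 12·t^2 + 18·t - 8 et en substituant t = 2, nous trouvons a = 2540.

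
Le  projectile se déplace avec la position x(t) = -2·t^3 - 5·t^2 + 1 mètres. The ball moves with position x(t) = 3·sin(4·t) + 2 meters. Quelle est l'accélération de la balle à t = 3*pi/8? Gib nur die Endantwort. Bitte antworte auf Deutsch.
a(3*pi/8) = 48.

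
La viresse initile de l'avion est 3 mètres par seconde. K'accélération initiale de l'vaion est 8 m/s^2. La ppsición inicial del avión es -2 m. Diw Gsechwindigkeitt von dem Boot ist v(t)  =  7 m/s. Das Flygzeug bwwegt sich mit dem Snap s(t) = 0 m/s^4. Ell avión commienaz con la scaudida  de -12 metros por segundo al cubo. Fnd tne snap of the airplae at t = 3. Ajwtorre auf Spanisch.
Usando s(t) = 0 y sustituyendo t = 3, encontramos s = 0.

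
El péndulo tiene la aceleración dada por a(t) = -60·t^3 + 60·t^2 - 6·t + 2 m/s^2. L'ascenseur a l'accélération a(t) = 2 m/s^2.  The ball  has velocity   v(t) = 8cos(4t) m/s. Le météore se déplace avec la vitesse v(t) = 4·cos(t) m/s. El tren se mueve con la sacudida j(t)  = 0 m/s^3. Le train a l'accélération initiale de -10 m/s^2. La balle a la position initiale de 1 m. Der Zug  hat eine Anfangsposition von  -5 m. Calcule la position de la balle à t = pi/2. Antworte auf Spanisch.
Necesitamos integrar nuestra ecuación de la velocidad v(t) = 8·cos(4·t) 1 vez. Integrando la velocidad y usando la condición inicial x(0) = 1, obtenemos x(t) = 2·sin(4·t) + 1. Usando x(t) = 2·sin(4·t) + 1 y sustituyendo t = pi/2, encontramos x = 1.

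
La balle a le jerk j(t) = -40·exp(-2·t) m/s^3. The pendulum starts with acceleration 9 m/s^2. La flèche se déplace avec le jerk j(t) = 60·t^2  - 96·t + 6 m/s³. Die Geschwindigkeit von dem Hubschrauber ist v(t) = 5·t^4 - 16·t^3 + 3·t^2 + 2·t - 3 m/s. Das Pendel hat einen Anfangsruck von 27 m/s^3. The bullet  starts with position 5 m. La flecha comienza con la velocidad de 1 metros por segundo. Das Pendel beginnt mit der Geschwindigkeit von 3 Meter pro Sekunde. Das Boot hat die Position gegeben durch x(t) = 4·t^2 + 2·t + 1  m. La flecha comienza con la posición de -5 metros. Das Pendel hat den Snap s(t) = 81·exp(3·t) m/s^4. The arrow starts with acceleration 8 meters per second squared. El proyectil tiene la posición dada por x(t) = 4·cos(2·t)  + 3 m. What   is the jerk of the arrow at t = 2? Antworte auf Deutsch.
Aus der Gleichung für den Ruck j(t) = 60·t^2 - 96·t + 6, setzen wir t = 2 ein und erhalten j = 54.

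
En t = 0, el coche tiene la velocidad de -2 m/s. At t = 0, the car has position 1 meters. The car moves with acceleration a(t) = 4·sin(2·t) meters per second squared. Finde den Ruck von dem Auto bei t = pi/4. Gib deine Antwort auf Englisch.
We must differentiate our acceleration equation a(t) = 4·sin(2·t) 1 time. The derivative of acceleration gives jerk: j(t) = 8·cos(2·t). Using j(t) = 8·cos(2·t) and substituting t = pi/4, we find j = 0.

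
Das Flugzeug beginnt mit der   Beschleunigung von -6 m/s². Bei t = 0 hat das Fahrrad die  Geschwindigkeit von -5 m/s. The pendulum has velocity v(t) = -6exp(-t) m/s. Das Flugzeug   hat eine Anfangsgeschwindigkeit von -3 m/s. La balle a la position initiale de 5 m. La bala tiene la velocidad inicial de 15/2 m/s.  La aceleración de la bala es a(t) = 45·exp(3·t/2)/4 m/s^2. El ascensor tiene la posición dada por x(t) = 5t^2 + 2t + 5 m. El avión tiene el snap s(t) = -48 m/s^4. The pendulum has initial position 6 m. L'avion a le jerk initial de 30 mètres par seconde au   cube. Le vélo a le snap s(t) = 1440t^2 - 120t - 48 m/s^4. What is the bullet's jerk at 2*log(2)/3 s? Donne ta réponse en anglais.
We must differentiate our acceleration equation a(t) = 45·exp(3·t/2)/4 1 time. The derivative of acceleration gives jerk: j(t) = 135·exp(3·t/2)/8. Using j(t) = 135·exp(3·t/2)/8 and substituting t = 2*log(2)/3, we find j = 135/4.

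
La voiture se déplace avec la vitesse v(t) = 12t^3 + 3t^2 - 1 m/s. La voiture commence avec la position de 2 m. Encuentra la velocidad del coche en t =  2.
Tenemos la velocidad v(t) = 12·t^3 + 3·t^2 - 1. Sustituyendo t = 2: v(2) = 107.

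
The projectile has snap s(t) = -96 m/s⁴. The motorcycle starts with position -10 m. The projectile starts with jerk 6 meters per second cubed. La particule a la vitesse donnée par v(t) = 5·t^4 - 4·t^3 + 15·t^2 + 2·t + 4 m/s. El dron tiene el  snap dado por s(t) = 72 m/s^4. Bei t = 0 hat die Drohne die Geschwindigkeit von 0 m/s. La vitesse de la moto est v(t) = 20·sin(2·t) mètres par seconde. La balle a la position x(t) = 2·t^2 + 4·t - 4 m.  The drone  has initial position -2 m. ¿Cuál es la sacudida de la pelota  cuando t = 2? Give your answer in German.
Ausgehend von der Position x(t) = 2·t^2 + 4·t - 4, nehmen wir 3 Ableitungen. Die Ableitung von der Position ergibt die Geschwindigkeit: v(t) = 4·t + 4. Mit d/dt von v(t) finden wir a(t) = 4. Die Ableitung von der Beschleunigung ergibt den Ruck: j(t) = 0. Wir haben den Ruck j(t) = 0. Durch Einsetzen von t = 2: j(2) = 0.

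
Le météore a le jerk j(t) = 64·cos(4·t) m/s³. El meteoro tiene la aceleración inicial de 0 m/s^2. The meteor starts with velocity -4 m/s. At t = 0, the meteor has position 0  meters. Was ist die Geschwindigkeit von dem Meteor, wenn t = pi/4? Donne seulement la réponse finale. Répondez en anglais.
At t = pi/4, v = 4.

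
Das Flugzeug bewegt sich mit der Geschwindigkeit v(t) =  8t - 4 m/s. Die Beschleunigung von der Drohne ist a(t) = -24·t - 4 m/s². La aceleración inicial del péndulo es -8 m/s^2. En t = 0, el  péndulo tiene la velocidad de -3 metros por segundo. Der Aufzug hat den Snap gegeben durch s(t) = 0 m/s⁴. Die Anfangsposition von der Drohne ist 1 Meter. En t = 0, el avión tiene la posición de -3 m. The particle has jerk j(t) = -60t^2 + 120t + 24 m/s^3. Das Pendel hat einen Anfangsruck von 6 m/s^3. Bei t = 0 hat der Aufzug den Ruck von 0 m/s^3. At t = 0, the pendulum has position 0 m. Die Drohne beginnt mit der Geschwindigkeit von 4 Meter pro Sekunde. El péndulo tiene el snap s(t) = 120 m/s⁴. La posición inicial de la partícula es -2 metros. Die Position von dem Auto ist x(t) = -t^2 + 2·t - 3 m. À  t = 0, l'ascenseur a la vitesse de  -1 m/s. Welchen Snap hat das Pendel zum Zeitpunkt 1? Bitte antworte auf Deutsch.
Wir haben den Snap s(t) = 120. Durch Einsetzen von t = 1: s(1) = 120.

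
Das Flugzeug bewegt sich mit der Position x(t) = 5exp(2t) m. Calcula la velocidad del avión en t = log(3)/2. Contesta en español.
Para resolver esto, necesitamos tomar 1 derivada de nuestra ecuación de la posición x(t) = 5·exp(2·t). Tomando d/dt de x(t), encontramos v(t) = 10·exp(2·t). De la ecuación de la velocidad v(t) = 10·exp(2·t), sustituimos t = log(3)/2 para obtener v = 30.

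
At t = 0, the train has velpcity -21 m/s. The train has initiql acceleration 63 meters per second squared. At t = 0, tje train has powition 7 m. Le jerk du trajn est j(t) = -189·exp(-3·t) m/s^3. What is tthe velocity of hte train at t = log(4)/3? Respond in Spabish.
Para resolver esto, necesitamos tomar 2 antiderivadas de nuestra ecuación de la sacudida j(t) = -189·exp(-3·t). Tomando ∫j(t)dt y aplicando a(0) = 63, encontramos a(t) = 63·exp(-3·t). Integrando la aceleración y usando la condición inicial v(0) = -21, obtenemos v(t) = -21·exp(-3·t). Usando v(t) = -21·exp(-3·t) y sustituyendo t = log(4)/3, encontramos v = -21/4.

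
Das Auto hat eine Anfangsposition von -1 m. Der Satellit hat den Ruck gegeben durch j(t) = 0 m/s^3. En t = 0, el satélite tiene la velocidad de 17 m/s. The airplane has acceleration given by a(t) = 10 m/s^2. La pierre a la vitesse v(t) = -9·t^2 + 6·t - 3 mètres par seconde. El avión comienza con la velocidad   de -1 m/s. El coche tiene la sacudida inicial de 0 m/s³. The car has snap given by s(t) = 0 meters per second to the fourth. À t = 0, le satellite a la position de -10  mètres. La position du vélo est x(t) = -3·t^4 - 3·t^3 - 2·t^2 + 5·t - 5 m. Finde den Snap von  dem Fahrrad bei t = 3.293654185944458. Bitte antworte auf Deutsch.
Ausgehend von der Position x(t) = -3·t^4 - 3·t^3 - 2·t^2 + 5·t - 5, nehmen wir 4 Ableitungen. Durch Ableiten von der Position erhalten wir die Geschwindigkeit: v(t) = -12·t^3 - 9·t^2 - 4·t + 5. Die Ableitung von der Geschwindigkeit ergibt die Beschleunigung: a(t) = -36·t^2 - 18·t - 4. Die Ableitung von der Beschleunigung ergibt den Ruck: j(t) = -72·t - 18. Die Ableitung von dem Ruck ergibt den Snap: s(t) = -72. Aus der Gleichung für den Snap s(t) = -72, setzen wir t = 3.293654185944458 ein und erhalten s = -72.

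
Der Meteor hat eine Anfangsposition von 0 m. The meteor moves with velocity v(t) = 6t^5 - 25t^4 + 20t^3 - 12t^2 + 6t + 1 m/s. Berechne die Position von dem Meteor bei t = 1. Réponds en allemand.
Ausgehend von der Geschwindigkeit v(t) = 6·t^5 - 25·t^4 + 20·t^3 - 12·t^2 + 6·t + 1, nehmen wir 1 Integral. Durch Integration von der Geschwindigkeit und Verwendung der Anfangsbedingung x(0) = 0, erhalten wir x(t) = t^6 - 5·t^5 + 5·t^4 - 4·t^3 + 3·t^2 + t. Mit x(t) = t^6 - 5·t^5 + 5·t^4 - 4·t^3 + 3·t^2 + t und Einsetzen von t = 1, finden wir x = 1.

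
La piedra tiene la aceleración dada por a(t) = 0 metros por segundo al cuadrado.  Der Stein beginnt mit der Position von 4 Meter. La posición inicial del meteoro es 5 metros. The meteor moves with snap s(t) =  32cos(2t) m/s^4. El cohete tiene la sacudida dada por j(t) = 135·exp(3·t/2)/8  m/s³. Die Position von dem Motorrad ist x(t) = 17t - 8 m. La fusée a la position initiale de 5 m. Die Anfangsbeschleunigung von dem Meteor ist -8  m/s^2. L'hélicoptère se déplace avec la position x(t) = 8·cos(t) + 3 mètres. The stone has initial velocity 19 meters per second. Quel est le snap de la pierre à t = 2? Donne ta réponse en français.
Nous devons dériver notre équation de l'accélération a(t) = 0 2 fois. La dérivée de l'accélération donne le jerk: j(t) = 0. En dérivant le jerk, nous obtenons le snap: s(t) = 0. De l'équation du snap s(t) = 0, nous substituons t = 2 pour obtenir s = 0.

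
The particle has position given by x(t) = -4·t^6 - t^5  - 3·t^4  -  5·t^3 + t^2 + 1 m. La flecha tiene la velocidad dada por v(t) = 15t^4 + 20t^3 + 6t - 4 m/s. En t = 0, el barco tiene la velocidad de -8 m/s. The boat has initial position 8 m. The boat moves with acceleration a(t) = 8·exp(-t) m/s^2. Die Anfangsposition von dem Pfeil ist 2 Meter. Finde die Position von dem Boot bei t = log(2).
Um dies zu lösen, müssen wir 2 Integrale unserer Gleichung für die Beschleunigung a(t) = 8·exp(-t) finden. Das Integral von der Beschleunigung, mit v(0) = -8, ergibt die Geschwindigkeit: v(t) = -8·exp(-t). Das Integral von der Geschwindigkeit ist die Position. Mit x(0) = 8 erhalten wir x(t) = 8·exp(-t). Wir haben die Position x(t) = 8·exp(-t). Durch Einsetzen von t = log(2): x(log(2)) = 4.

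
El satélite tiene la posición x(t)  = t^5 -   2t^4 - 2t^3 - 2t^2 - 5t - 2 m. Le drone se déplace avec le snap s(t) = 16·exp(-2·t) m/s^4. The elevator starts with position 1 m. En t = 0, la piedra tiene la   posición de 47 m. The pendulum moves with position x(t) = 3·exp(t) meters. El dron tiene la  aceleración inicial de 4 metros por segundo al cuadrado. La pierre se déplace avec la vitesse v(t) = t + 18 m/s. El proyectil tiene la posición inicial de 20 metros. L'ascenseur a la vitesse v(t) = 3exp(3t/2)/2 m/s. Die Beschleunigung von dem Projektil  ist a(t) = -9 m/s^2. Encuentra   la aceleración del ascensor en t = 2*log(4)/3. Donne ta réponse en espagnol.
Debemos derivar nuestra ecuación de la velocidad v(t) = 3·exp(3·t/2)/2 1 vez. La derivada de la velocidad da la aceleración: a(t) = 9·exp(3·t/2)/4. Usando a(t) = 9·exp(3·t/2)/4 y sustituyendo t = 2*log(4)/3, encontramos a = 9.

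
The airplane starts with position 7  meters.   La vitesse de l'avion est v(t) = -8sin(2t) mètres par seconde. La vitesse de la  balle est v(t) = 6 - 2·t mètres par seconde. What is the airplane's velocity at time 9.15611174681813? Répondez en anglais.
We have velocity v(t) = -8·sin(2·t). Substituting t = 9.15611174681813: v(9.15611174681813) = 4.09476932272710.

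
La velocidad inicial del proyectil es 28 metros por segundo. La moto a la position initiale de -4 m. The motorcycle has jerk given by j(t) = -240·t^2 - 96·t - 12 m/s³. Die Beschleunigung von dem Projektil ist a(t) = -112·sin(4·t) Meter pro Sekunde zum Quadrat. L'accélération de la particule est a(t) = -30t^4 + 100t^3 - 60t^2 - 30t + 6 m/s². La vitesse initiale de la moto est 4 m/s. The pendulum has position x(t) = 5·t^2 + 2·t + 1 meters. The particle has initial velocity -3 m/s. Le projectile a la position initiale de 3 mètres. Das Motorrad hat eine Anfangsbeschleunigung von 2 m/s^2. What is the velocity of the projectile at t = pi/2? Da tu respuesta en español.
Debemos encontrar la antiderivada de nuestra ecuación de la aceleración a(t) = -112·sin(4·t) 1 vez. Integrando la aceleración y usando la condición inicial v(0) = 28, obtenemos v(t) = 28·cos(4·t). Usando v(t) = 28·cos(4·t) y sustituyendo t = pi/2, encontramos v = 28.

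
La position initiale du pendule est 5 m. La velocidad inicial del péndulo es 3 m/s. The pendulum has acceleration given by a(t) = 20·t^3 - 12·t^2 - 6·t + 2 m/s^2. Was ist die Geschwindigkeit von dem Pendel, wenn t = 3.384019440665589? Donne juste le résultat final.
Die Antwort ist 476.097986155328.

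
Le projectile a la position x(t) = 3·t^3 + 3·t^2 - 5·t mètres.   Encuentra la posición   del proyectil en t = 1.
Usando x(t) = 3·t^3 + 3·t^2 - 5·t y sustituyendo t = 1, encontramos x = 1.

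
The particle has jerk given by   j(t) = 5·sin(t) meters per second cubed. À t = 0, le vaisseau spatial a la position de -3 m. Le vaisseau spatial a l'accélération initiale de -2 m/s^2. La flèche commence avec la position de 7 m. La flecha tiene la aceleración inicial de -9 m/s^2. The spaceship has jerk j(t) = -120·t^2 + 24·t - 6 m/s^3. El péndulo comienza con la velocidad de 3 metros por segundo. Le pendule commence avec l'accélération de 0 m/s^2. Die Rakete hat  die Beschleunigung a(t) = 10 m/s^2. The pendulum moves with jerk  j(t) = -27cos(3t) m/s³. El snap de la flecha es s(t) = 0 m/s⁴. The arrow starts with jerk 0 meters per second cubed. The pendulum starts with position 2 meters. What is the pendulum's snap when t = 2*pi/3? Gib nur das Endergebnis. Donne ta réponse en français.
À t = 2*pi/3, s = 0.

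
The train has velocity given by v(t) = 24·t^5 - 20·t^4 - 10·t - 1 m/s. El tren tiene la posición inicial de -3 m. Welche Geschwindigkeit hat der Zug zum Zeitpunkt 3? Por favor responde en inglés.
From the given velocity equation v(t) = 24·t^5 - 20·t^4 - 10·t - 1, we substitute t = 3 to get v = 4181.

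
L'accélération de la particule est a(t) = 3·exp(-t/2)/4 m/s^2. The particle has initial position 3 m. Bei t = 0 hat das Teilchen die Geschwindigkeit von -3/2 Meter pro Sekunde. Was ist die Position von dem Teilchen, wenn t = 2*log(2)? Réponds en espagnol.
Partiendo de la aceleración a(t) = 3·exp(-t/2)/4, tomamos 2 antiderivadas. Integrando la aceleración y usando la condición inicial v(0) = -3/2, obtenemos v(t) = -3·exp(-t/2)/2. La antiderivada de la velocidad, con x(0) = 3, da la posición: x(t) = 3·exp(-t/2). Tenemos la posición x(t) = 3·exp(-t/2). Sustituyendo t = 2*log(2): x(2*log(2)) = 3/2.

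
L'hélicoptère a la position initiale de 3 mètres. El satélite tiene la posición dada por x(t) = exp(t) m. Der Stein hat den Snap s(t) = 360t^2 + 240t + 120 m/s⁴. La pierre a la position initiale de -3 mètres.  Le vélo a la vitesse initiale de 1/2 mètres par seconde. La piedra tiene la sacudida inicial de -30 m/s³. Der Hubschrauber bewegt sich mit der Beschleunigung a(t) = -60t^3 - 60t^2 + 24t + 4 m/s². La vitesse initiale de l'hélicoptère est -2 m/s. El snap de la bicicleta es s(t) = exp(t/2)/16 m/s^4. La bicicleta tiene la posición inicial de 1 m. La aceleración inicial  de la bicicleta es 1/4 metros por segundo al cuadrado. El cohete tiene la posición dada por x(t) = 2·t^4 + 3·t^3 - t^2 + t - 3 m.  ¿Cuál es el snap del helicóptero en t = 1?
Partiendo de la aceleración a(t) = -60·t^3 - 60·t^2 + 24·t + 4, tomamos 2 derivadas. La derivada de la aceleración da la sacudida: j(t) = -180·t^2 - 120·t + 24. Derivando la sacudida, obtenemos el snap: s(t) = -360·t - 120. Usando s(t) = -360·t - 120 y sustituyendo t = 1, encontramos s = -480.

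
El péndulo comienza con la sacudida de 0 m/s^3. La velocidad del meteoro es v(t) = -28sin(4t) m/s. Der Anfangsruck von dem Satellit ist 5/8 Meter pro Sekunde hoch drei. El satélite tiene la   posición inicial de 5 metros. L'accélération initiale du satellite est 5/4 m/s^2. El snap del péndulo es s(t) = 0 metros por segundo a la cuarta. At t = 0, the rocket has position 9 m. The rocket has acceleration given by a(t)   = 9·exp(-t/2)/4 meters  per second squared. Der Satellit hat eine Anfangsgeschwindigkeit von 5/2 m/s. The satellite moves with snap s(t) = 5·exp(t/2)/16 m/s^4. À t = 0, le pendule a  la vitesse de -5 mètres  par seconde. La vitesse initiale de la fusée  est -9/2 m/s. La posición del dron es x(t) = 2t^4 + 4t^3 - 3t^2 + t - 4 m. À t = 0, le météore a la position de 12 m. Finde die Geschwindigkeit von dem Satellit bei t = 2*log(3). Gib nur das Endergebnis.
Bei t = 2*log(3), v = 15/2.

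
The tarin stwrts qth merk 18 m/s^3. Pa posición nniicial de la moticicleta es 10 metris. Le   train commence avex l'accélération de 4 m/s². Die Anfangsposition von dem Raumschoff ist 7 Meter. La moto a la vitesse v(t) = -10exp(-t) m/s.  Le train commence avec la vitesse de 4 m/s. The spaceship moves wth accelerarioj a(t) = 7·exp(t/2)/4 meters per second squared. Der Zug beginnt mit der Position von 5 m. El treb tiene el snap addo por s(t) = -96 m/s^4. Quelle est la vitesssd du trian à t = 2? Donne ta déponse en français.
En partant du snap s(t) = -96, nous prenons 3 primitives. L'intégrale du snap, avec j(0) = 18, donne le jerk: j(t) = 18 - 96·t. En prenant ∫j(t)dt et en appliquant a(0) = 4, nous trouvons a(t) = -48·t^2 + 18·t + 4. En intégrant l'accélération et en utilisant la condition initiale v(0) = 4, nous obtenons v(t) = -16·t^3 + 9·t^2 + 4·t + 4. Nous avons la vitesse v(t) = -16·t^3 + 9·t^2 + 4·t + 4. En substituant t = 2: v(2) = -80.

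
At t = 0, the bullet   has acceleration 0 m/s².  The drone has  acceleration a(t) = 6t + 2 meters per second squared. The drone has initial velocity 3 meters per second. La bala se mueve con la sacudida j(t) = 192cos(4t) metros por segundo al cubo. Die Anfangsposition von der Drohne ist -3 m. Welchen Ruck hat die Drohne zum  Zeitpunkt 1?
Wir müssen unsere Gleichung für die Beschleunigung a(t) = 6·t + 2 1-mal ableiten. Die Ableitung von der Beschleunigung ergibt den Ruck: j(t) = 6. Wir haben den Ruck j(t) = 6. Durch Einsetzen von t = 1: j(1) = 6.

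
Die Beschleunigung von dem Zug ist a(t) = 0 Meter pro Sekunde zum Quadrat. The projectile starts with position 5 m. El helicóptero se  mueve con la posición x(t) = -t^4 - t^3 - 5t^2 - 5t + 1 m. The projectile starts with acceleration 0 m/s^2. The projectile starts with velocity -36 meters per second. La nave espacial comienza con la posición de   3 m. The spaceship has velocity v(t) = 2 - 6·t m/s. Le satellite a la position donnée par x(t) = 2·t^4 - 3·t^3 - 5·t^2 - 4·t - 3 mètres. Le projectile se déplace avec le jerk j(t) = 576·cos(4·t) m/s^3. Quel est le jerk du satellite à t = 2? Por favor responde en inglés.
We must differentiate our position equation x(t) = 2·t^4 - 3·t^3 - 5·t^2 - 4·t - 3 3 times. Differentiating position, we get velocity: v(t) = 8·t^3 - 9·t^2 - 10·t - 4. Differentiating velocity, we get acceleration: a(t) = 24·t^2 - 18·t - 10. The derivative of acceleration gives jerk: j(t) = 48·t - 18. Using j(t) = 48·t - 18 and substituting t = 2, we find j = 78.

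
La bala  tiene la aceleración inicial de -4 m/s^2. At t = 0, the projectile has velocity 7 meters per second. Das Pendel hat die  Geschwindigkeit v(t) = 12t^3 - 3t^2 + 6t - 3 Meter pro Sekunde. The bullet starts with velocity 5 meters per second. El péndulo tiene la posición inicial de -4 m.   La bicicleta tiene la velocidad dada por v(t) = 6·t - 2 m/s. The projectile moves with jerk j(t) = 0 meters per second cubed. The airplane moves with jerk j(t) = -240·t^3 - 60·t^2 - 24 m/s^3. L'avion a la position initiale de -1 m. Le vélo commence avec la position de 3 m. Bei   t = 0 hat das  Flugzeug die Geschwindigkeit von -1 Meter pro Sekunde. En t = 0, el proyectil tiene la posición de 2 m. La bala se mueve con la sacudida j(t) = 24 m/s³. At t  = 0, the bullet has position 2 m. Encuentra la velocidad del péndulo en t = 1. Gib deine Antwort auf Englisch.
Using v(t) = 12·t^3 - 3·t^2 + 6·t - 3 and substituting t = 1, we find v = 12.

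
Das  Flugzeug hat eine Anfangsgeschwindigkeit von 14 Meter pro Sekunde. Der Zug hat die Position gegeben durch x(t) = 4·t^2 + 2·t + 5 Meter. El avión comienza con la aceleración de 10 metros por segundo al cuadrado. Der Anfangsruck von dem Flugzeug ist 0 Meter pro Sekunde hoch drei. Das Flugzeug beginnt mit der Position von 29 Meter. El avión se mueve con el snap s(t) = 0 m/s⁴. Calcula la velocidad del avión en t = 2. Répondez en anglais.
Starting from snap s(t) = 0, we take 3 antiderivatives. Finding the integral of s(t) and using j(0) = 0: j(t) = 0. The integral of jerk, with a(0) = 10, gives acceleration: a(t) = 10. Taking ∫a(t)dt and applying v(0) = 14, we find v(t) = 10·t + 14. Using v(t) = 10·t + 14 and substituting t = 2, we find v = 34.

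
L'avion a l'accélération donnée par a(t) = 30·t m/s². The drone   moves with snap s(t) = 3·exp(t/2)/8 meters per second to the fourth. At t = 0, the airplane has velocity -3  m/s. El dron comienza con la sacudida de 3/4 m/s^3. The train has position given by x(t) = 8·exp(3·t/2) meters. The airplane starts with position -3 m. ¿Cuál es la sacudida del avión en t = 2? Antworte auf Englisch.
To solve this, we need to take 1 derivative of our acceleration equation a(t) = 30·t. Differentiating acceleration, we get jerk: j(t) = 30. Using j(t) = 30 and substituting t = 2, we find j = 30.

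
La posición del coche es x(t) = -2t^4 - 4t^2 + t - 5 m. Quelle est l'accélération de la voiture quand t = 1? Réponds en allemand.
Wir müssen unsere Gleichung für die Position x(t) = -2·t^4 - 4·t^2 + t - 5 2-mal ableiten. Durch Ableiten von der Position erhalten wir die Geschwindigkeit: v(t) = -8·t^3 - 8·t + 1. Die Ableitung von der Geschwindigkeit ergibt die Beschleunigung: a(t) = -24·t^2 - 8. Mit a(t) = -24·t^2 - 8 und Einsetzen von t = 1, finden wir a = -32.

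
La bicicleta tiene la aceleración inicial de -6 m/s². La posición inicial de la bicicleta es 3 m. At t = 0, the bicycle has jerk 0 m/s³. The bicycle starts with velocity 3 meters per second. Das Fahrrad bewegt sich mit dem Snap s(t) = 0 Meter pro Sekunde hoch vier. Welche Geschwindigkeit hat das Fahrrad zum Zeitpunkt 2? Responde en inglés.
Starting from snap s(t) = 0, we take 3 antiderivatives. Integrating snap and using the initial condition j(0) = 0, we get j(t) = 0. The integral of jerk is acceleration. Using a(0) = -6, we get a(t) = -6. The integral of acceleration, with v(0) = 3, gives velocity: v(t) = 3 - 6·t. From the given velocity equation v(t) = 3 - 6·t, we substitute t = 2 to get v = -9.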